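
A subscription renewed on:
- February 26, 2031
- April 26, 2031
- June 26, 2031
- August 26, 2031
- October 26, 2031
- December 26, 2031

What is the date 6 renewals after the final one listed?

December 26, 2032

Each date is the 26th; the gaps (59, 61, 61, 61, 61) track the month lengths.
The rule is the 26th of every 2 months.
Next: February 2032 → February 26, 2032.
Next: April 2032 → April 26, 2032.
June 2032: June 26, 2032.
August 2032: August 26, 2032.
Next: October 2032 → October 26, 2032.
December 2032: December 26, 2032.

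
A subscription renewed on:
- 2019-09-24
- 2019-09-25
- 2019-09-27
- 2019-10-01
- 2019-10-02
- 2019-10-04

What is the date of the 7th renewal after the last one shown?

2019-10-22

Gaps: 1, 2, 4, 1, 2 days — not constant, but cyclic with period 3.
The events fall on every Tuesday, Wednesday and Friday.
Next Tuesday: 2019-10-08.
Next Wednesday: 2019-10-09.
The following Friday is 2019-10-11.
Next Tuesday: 2019-10-15.
The following Wednesday is 2019-10-16.
Next Friday: 2019-10-18.
Next Tuesday: 2019-10-22.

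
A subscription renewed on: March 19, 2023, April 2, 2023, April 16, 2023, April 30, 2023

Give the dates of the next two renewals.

The spacing is 14, 14, 14 days — always 14 days.
April 30, 2023 + 14 days = May 14, 2023.
May 14, 2023 + 14 days = May 28, 2023.

May 14, 2023; May 28, 2023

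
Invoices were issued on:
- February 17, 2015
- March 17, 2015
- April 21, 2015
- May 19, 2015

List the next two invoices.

June 16, 2015; July 21, 2015

All dates are Tuesdays, 28, 35, 28 days apart.
Specifically, the 3rd Tuesday of each month.
June 2015 — 3rd Tuesday is June 16, 2015.
July 2015 — 3rd Tuesday is July 21, 2015.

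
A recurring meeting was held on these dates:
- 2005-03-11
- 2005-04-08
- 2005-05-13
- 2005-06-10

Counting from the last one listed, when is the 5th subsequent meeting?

2005-11-11

All dates are Fridays, 28, 35, 28 days apart.
Specifically, the 2nd Friday of each month.
July 2005 — 2nd Friday is 2005-07-08.
August 2005 — 2nd Friday is 2005-08-12.
2nd Friday of September 2005: 2005-09-09.
October 2005 — 2nd Friday is 2005-10-14.
2nd Friday of November 2005: 2005-11-11.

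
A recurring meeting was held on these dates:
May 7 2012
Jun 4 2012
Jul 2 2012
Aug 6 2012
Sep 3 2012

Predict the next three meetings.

Oct 1 2012, Nov 5 2012, Dec 3 2012

All dates are Mondays, 28, 28, 35, 28 days apart.
Specifically, the 1st Monday of each month.
1st Monday of October 2012: Oct 1 2012.
1st Monday of November 2012: Nov 5 2012.
December 2012 — 1st Monday is Dec 3 2012.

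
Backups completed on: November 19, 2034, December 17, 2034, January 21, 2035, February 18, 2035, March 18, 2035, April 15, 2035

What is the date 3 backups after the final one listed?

July 15, 2035

All dates are Sundays, 28, 35, 28, 28, 28 days apart.
Specifically, the 3rd Sunday of each month.
3rd Sunday of May 2035: May 20, 2035.
3rd Sunday of June 2035: June 17, 2035.
3rd Sunday of July 2035: July 15, 2035.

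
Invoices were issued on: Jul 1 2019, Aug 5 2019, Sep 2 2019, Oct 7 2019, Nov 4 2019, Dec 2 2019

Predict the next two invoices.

Jan 6 2020, Feb 3 2020

All dates are Mondays, 35, 28, 35, 28, 28 days apart.
Specifically, the 1st Monday of each month.
January 2020 — 1st Monday is Jan 6 2020.
February 2020 — 1st Monday is Feb 3 2020.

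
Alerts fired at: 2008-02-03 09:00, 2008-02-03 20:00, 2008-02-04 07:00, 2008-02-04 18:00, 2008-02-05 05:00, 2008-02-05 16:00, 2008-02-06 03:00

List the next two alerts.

2008-02-06 14:00, 2008-02-07 01:00

Gaps: 11, 11, 11, 11, 11, 11 hours — each event is 11 hours after the previous one.
2008-02-06 03:00 + 11 h = 2008-02-06 14:00.
2008-02-06 14:00 + 11 h = 2008-02-07 01:00.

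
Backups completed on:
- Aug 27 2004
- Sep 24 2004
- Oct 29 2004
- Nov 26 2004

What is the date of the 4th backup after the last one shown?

Mar 25 2005

All Fridays; the gaps (28, 35, 28) vary with month length.
This is the last Friday of each month.
December 2004 ends with Friday Dec 31 2004.
January 2005 ends with Friday Jan 28 2005.
Last Friday of February 2005: Feb 25 2005.
March 2005 ends with Friday Mar 25 2005.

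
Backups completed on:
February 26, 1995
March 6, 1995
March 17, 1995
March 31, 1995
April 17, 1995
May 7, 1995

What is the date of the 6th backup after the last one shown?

November 6, 1995

Gaps: 8, 11, 14, 17, 20 days — each gap is 3 larger than the previous one.
Next gap: 23 days. May 7, 1995 + 23 days = May 30, 1995.
Next gap: 26 days. May 30, 1995 + 26 days = June 25, 1995.
Next gap: 29 days. June 25, 1995 + 29 days = July 24, 1995.
Next gap: 32 days. July 24, 1995 + 32 days = August 25, 1995.
Next gap: 35 days. August 25, 1995 + 35 days = September 29, 1995.
Next gap: 38 days. September 29, 1995 + 38 days = November 6, 1995.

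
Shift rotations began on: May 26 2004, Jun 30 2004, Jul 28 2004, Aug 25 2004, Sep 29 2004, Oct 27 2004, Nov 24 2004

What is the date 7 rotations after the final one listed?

Jun 29 2005

These are Wednesdays with 35, 28, 28, 35, 28, 28-day gaps.
Each is the final Wednesday of its month — Jun 30 2004 is past the 28th, so '4th Wednesday' doesn't fit.
Last Wednesday of December 2004: Dec 29 2004.
January 2005 ends with Wednesday Jan 26 2005.
Last Wednesday of February 2005: Feb 23 2005.
Last Wednesday of March 2005: Mar 30 2005.
Last Wednesday of April 2005: Apr 27 2005.
May 2005 ends with Wednesday May 25 2005.
Last Wednesday of June 2005: Jun 29 2005.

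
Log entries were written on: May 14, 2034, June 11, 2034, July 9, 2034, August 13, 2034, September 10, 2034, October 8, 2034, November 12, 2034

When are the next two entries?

Gaps: 28, 28, 35, 28, 28, 35 days — a mix of 28 and 35. Every date is a Sunday.
Each is the 2nd Sunday of its month.
2nd Sunday of December 2034: December 10, 2034.
January 2035 — 2nd Sunday is January 14, 2035.

December 10, 2034; January 14, 2035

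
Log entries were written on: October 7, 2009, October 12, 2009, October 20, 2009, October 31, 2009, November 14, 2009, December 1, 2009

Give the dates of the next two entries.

December 21, 2009; January 13, 2010

Intervals are 5, 8, 11, 14, 17 days — an arithmetic progression with common difference 3.
Next gap: 20 days. December 1, 2009 + 20 days = December 21, 2009.
Next gap: 23 days. December 21, 2009 + 23 days = January 13, 2010.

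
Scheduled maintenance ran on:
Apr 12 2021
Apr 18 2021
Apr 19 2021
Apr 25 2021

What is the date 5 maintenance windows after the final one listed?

May 10 2021

The gap pattern 6, 1, 6 repeats every 2 events.
These are the Mondays and Sundays of each week.
Next Monday: Apr 26 2021.
Next Sunday: May 2 2021.
Next Monday: May 3 2021.
The following Sunday is May 9 2021.
The following Monday is May 10 2021.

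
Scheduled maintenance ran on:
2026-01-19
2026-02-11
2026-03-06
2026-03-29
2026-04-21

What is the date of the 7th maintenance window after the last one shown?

The spacing is 23, 23, 23, 23 days — always 23 days.
2026-04-21 + 23 days = 2026-05-14.
2026-05-14 + 23 days = 2026-06-06.
2026-06-06 + 23 days = 2026-06-29.
2026-06-29 + 23 days = 2026-07-22.
2026-07-22 + 23 days = 2026-08-14.
2026-08-14 + 23 days = 2026-09-06.
2026-09-06 + 23 days = 2026-09-29.

2026-09-29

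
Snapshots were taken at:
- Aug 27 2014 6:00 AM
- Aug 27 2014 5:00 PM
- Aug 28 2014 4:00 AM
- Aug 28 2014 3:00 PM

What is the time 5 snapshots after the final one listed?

Aug 30 2014 10:00 PM

The interval is a steady 11 hours (11, 11, 11).
Aug 28 2014 3:00 PM + 11 h = Aug 29 2014 2:00 AM.
Aug 29 2014 2:00 AM + 11 h = Aug 29 2014 1:00 PM.
Aug 29 2014 1:00 PM + 11 h = Aug 30 2014 12:00 AM.
Aug 30 2014 12:00 AM + 11 h = Aug 30 2014 11:00 AM.
Aug 30 2014 11:00 AM + 11 h = Aug 30 2014 10:00 PM.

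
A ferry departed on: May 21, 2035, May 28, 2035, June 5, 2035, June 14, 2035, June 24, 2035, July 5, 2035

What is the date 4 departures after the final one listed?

Intervals are 7, 8, 9, 10, 11 days — an arithmetic progression with common difference 1.
Next gap: 12 days. July 5, 2035 + 12 days = July 17, 2035.
Next gap: 13 days. July 17, 2035 + 13 days = July 30, 2035.
Next gap: 14 days. July 30, 2035 + 14 days = August 13, 2035.
Next gap: 15 days. August 13, 2035 + 15 days = August 28, 2035.

August 28, 2035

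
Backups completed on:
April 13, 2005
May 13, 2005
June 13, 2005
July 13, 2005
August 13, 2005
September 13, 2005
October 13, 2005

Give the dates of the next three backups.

The day-of-month is always 13 (30, 31, 30, 31, 31, 30 days between events).
So this recurs on the 13th of each month.
Next: November 2005 → November 13, 2005.
Next: December 2005 → December 13, 2005.
Next: January 2006 → January 13, 2006.

November 13, 2005; December 13, 2005; January 13, 2006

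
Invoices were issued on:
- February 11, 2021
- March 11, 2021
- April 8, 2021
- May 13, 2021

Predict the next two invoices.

All dates are Thursdays, 28, 28, 35 days apart.
Specifically, the 2nd Thursday of each month.
June 2021 — 2nd Thursday is June 10, 2021.
2nd Thursday of July 2021: July 8, 2021.

June 10, 2021; July 8, 2021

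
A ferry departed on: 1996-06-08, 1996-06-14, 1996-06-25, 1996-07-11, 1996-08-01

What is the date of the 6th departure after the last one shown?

1997-03-20

The spacing grows by 5 each time: 6, 11, 16, 21 days.
Next gap: 26 days. 1996-08-01 + 26 days = 1996-08-27.
Next gap: 31 days. 1996-08-27 + 31 days = 1996-09-27.
Next gap: 36 days. 1996-09-27 + 36 days = 1996-11-02.
Next gap: 41 days. 1996-11-02 + 41 days = 1996-12-13.
Next gap: 46 days. 1996-12-13 + 46 days = 1997-01-28.
Next gap: 51 days. 1997-01-28 + 51 days = 1997-03-20.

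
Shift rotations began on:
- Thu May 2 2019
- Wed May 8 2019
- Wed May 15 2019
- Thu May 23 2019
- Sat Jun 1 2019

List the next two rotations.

The spacing grows by 1 each time: 6, 7, 8, 9 days.
Next gap: 10 days. Sat Jun 1 2019 + 10 days = Tue Jun 11 2019.
Next gap: 11 days. Tue Jun 11 2019 + 11 days = Sat Jun 22 2019.

Tue Jun 11 2019, Sat Jun 22 2019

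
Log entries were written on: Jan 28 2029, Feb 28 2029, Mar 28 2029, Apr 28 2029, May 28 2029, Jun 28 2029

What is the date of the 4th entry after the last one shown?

The day-of-month is always 28 (31, 28, 31, 30, 31 days between events).
So this recurs on the 28th of each month.
July 2029: Jul 28 2029.
August 2029: Aug 28 2029.
September 2029: Sep 28 2029.
October 2029: Oct 28 2029.

Oct 28 2029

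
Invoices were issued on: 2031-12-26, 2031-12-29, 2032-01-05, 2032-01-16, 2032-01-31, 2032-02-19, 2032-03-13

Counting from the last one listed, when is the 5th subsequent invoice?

2032-09-04

Intervals are 3, 7, 11, 15, 19, 23 days — an arithmetic progression with common difference 4.
Next gap: 27 days. 2032-03-13 + 27 days = 2032-04-09.
Next gap: 31 days. 2032-04-09 + 31 days = 2032-05-10.
Next gap: 35 days. 2032-05-10 + 35 days = 2032-06-14.
Next gap: 39 days. 2032-06-14 + 39 days = 2032-07-23.
Next gap: 43 days. 2032-07-23 + 43 days = 2032-09-04.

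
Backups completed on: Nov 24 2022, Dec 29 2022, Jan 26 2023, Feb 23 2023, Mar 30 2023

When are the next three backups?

These are Thursdays with 35, 28, 28, 35-day gaps.
Each is the final Thursday of its month — Dec 29 2022 is past the 28th, so '4th Thursday' doesn't fit.
Last Thursday of April 2023: Apr 27 2023.
May 2023 ends with Thursday May 25 2023.
June 2023 ends with Thursday Jun 29 2023.

Apr 27 2023, May 25 2023, Jun 29 2023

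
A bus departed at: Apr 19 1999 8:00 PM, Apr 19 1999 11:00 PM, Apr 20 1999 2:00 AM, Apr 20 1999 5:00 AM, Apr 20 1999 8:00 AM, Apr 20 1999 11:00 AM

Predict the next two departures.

Gaps: 3, 3, 3, 3, 3 hours — each event is 3 hours after the previous one.
Apr 20 1999 11:00 AM + 3 h = Apr 20 1999 2:00 PM.
Apr 20 1999 2:00 PM + 3 h = Apr 20 1999 5:00 PM.

Apr 20 1999 2:00 PM, Apr 20 1999 5:00 PM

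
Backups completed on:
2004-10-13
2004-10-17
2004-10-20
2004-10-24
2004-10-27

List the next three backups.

2004-10-31, 2004-11-03, 2004-11-07

The gap pattern 4, 3, 4, 3 repeats every 2 events.
These are the Wednesdays and Sundays of each week.
Next Sunday: 2004-10-31.
The following Wednesday is 2004-11-03.
The following Sunday is 2004-11-07.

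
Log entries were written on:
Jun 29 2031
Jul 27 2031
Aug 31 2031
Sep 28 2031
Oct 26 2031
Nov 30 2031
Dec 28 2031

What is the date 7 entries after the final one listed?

Every date is a Sunday; gaps 28, 35, 28, 28, 35, 28 days.
Each is the last Sunday of its month (at least one falls on the 29th or later, ruling out '4th Sunday').
Last Sunday of January 2032: Jan 25 2032.
February 2032 ends with Sunday Feb 29 2032.
March 2032 ends with Sunday Mar 28 2032.
Last Sunday of April 2032: Apr 25 2032.
Last Sunday of May 2032: May 30 2032.
Last Sunday of June 2032: Jun 27 2032.
Last Sunday of July 2032: Jul 25 2032.

Jul 25 2032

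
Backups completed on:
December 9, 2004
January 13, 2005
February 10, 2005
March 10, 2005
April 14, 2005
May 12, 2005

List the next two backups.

All dates are Thursdays, 35, 28, 28, 35, 28 days apart.
Specifically, the 2nd Thursday of each month.
June 2005 — 2nd Thursday is June 9, 2005.
2nd Thursday of July 2005: July 14, 2005.

June 9, 2005; July 14, 2005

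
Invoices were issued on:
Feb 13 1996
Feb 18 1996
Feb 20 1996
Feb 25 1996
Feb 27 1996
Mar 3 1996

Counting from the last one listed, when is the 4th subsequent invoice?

Gaps: 5, 2, 5, 2, 5 days — not constant, but cyclic with period 2.
The events fall on every Tuesday and Sunday.
The following Tuesday is Mar 5 1996.
Next Sunday: Mar 10 1996.
Next Tuesday: Mar 12 1996.
Next Sunday: Mar 17 1996.

Mar 17 1996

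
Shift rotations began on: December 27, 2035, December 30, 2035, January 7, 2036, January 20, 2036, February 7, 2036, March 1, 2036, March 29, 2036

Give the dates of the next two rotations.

May 1, 2036; June 8, 2036

Intervals are 3, 8, 13, 18, 23, 28 days — an arithmetic progression with common difference 5.
Next gap: 33 days. March 29, 2036 + 33 days = May 1, 2036.
Next gap: 38 days. May 1, 2036 + 38 days = June 8, 2036.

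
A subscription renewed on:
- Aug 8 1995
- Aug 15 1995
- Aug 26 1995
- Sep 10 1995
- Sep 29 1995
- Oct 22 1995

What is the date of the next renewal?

Intervals are 7, 11, 15, 19, 23 days — an arithmetic progression with common difference 4.
Next gap: 27 days. Oct 22 1995 + 27 days = Nov 18 1995.

Nov 18 1995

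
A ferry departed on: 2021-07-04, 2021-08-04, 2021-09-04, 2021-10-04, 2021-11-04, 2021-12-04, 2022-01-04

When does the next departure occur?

Each date is the 4th; the gaps (31, 31, 30, 31, 30, 31) track the month lengths.
The rule is the 4th of each month.
February 2022: 2022-02-04.

2022-02-04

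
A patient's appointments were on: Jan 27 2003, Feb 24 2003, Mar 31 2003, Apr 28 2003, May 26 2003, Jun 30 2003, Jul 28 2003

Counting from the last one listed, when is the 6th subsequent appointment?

Jan 26 2004

Every date is a Monday; gaps 28, 35, 28, 28, 35, 28 days.
Each is the last Monday of its month (at least one falls on the 29th or later, ruling out '4th Monday').
Last Monday of August 2003: Aug 25 2003.
Last Monday of September 2003: Sep 29 2003.
Last Monday of October 2003: Oct 27 2003.
Last Monday of November 2003: Nov 24 2003.
Last Monday of December 2003: Dec 29 2003.
Last Monday of January 2004: Jan 26 2004.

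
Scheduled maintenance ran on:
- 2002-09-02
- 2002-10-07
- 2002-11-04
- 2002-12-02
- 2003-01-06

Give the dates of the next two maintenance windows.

Gaps: 35, 28, 28, 35 days — a mix of 28 and 35. Every date is a Monday.
Each is the 1st Monday of its month.
February 2003 — 1st Monday is 2003-02-03.
March 2003 — 1st Monday is 2003-03-03.

2003-02-03, 2003-03-03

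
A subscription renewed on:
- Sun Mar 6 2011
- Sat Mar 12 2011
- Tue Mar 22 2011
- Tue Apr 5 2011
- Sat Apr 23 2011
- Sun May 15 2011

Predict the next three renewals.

Fri Jun 10 2011, Sun Jul 10 2011, Sat Aug 13 2011

Intervals are 6, 10, 14, 18, 22 days — an arithmetic progression with common difference 4.
Next gap: 26 days. Sun May 15 2011 + 26 days = Fri Jun 10 2011.
Next gap: 30 days. Fri Jun 10 2011 + 30 days = Sun Jul 10 2011.
Next gap: 34 days. Sun Jul 10 2011 + 34 days = Sat Aug 13 2011.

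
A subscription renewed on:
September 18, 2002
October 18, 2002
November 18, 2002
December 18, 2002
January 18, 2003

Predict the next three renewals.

Each date is the 18th; the gaps (30, 31, 30, 31) track the month lengths.
The rule is the 18th of each month.
February 2003: February 18, 2003.
Next: March 2003 → March 18, 2003.
Next: April 2003 → April 18, 2003.

February 18, 2003; March 18, 2003; April 18, 2003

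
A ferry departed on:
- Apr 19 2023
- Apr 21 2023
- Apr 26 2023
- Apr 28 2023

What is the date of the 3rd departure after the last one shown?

Gaps: 2, 5, 2 days — not constant, but cyclic with period 2.
The events fall on every Wednesday and Friday.
Next Wednesday: May 3 2023.
The following Friday is May 5 2023.
Next Wednesday: May 10 2023.

May 10 2023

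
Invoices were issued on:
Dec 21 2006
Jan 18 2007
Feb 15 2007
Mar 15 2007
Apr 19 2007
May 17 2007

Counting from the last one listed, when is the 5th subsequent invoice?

These are Thursdays at 28- or 35-day spacing (28, 28, 28, 35, 28).
The pattern: 3rd Thursday of the month.
June 2007 — 3rd Thursday is Jun 21 2007.
July 2007 — 3rd Thursday is Jul 19 2007.
3rd Thursday of August 2007: Aug 16 2007.
September 2007 — 3rd Thursday is Sep 20 2007.
3rd Thursday of October 2007: Oct 18 2007.

Oct 18 2007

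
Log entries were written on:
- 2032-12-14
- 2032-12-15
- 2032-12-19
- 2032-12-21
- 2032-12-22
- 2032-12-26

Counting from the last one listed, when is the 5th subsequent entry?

The gap pattern 1, 4, 2, 1, 4 repeats every 3 events.
These are the Tuesdays, Wednesdays and Sundays of each week.
Next Tuesday: 2032-12-28.
Next Wednesday: 2032-12-29.
Next Sunday: 2033-01-02.
The following Tuesday is 2033-01-04.
Next Wednesday: 2033-01-05.

2033-01-05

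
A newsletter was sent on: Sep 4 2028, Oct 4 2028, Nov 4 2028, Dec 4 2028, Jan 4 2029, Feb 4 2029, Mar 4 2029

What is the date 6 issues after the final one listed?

Sep 4 2029

Gaps: 30, 31, 30, 31, 31, 28 days — not constant. Every event is on the 4th of the month.
Pattern: the 4th of each month.
April 2029: Apr 4 2029.
Next: May 2029 → May 4 2029.
June 2029: Jun 4 2029.
July 2029: Jul 4 2029.
August 2029: Aug 4 2029.
September 2029: Sep 4 2029.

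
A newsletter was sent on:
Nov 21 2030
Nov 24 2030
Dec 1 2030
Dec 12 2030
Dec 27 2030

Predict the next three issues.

Jan 15 2031, Feb 7 2031, Mar 6 2031

Gaps: 3, 7, 11, 15 days — each gap is 4 larger than the previous one.
Next gap: 19 days. Dec 27 2030 + 19 days = Jan 15 2031.
Next gap: 23 days. Jan 15 2031 + 23 days = Feb 7 2031.
Next gap: 27 days. Feb 7 2031 + 27 days = Mar 6 2031.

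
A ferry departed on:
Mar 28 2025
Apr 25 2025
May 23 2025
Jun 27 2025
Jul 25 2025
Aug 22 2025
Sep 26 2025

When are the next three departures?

Oct 24 2025, Nov 28 2025, Dec 26 2025

These are Fridays at 28- or 35-day spacing (28, 28, 35, 28, 28, 35).
The pattern: 4th Friday of the month.
October 2025 — 4th Friday is Oct 24 2025.
4th Friday of November 2025: Nov 28 2025.
December 2025 — 4th Friday is Dec 26 2025.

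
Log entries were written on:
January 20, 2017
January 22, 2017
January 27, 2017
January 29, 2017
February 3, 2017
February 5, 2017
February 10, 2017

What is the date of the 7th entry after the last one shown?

March 5, 2017

Gaps: 2, 5, 2, 5, 2, 5 days — not constant, but cyclic with period 2.
The events fall on every Friday and Sunday.
The following Sunday is February 12, 2017.
The following Friday is February 17, 2017.
The following Sunday is February 19, 2017.
Next Friday: February 24, 2017.
Next Sunday: February 26, 2017.
The following Friday is March 3, 2017.
Next Sunday: March 5, 2017.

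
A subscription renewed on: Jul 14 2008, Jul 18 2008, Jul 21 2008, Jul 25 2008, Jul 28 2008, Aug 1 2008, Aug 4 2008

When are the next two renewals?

Gaps: 4, 3, 4, 3, 4, 3 days — not constant, but cyclic with period 2.
The events fall on every Monday and Friday.
The following Friday is Aug 8 2008.
Next Monday: Aug 11 2008.

Aug 8 2008, Aug 11 2008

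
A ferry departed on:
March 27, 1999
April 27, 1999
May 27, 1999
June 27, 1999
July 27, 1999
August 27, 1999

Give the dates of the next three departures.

Each date is the 27th; the gaps (31, 30, 31, 30, 31) track the month lengths.
The rule is the 27th of each month.
September 1999: September 27, 1999.
October 1999: October 27, 1999.
November 1999: November 27, 1999.

September 27, 1999; October 27, 1999; November 27, 1999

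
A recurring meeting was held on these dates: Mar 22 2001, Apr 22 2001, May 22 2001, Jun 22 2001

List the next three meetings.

Each date is the 22nd; the gaps (31, 30, 31) track the month lengths.
The rule is the 22nd of each month.
July 2001: Jul 22 2001.
Next: August 2001 → Aug 22 2001.
September 2001: Sep 22 2001.

Jul 22 2001, Aug 22 2001, Sep 22 2001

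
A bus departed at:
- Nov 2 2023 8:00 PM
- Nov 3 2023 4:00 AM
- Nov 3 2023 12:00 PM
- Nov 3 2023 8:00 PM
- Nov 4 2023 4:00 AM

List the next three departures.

The interval is a steady 8 hours (8, 8, 8, 8).
Nov 4 2023 4:00 AM + 8 h = Nov 4 2023 12:00 PM.
Nov 4 2023 12:00 PM + 8 h = Nov 4 2023 8:00 PM.
Nov 4 2023 8:00 PM + 8 h = Nov 5 2023 4:00 AM.

Nov 4 2023 12:00 PM, Nov 4 2023 8:00 PM, Nov 5 2023 4:00 AM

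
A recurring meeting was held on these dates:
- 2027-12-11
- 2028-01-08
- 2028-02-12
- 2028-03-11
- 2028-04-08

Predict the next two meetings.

These are Saturdays at 28- or 35-day spacing (28, 35, 28, 28).
The pattern: 2nd Saturday of the month.
2nd Saturday of May 2028: 2028-05-13.
2nd Saturday of June 2028: 2028-06-10.

2028-05-13, 2028-06-10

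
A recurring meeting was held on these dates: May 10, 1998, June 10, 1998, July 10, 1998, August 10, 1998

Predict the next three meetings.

The day-of-month is always 10 (31, 30, 31 days between events).
So this recurs on the 10th of each month.
Next: September 1998 → September 10, 1998.
October 1998: October 10, 1998.
Next: November 1998 → November 10, 1998.

September 10, 1998; October 10, 1998; November 10, 1998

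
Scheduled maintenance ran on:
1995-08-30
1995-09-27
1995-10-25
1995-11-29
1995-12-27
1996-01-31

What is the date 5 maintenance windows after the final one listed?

1996-06-26

Every date is a Wednesday; gaps 28, 28, 35, 28, 35 days.
Each is the last Wednesday of its month (at least one falls on the 29th or later, ruling out '4th Wednesday').
February 1996 ends with Wednesday 1996-02-28.
Last Wednesday of March 1996: 1996-03-27.
April 1996 ends with Wednesday 1996-04-24.
May 1996 ends with Wednesday 1996-05-29.
Last Wednesday of June 1996: 1996-06-26.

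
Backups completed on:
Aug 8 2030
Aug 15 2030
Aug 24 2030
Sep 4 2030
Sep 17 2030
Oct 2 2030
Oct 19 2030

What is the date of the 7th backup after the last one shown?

Apr 12 2031

The spacing grows by 2 each time: 7, 9, 11, 13, 15, 17 days.
Next gap: 19 days. Oct 19 2030 + 19 days = Nov 7 2030.
Next gap: 21 days. Nov 7 2030 + 21 days = Nov 28 2030.
Next gap: 23 days. Nov 28 2030 + 23 days = Dec 21 2030.
Next gap: 25 days. Dec 21 2030 + 25 days = Jan 15 2031.
Next gap: 27 days. Jan 15 2031 + 27 days = Feb 11 2031.
Next gap: 29 days. Feb 11 2031 + 29 days = Mar 12 2031.
Next gap: 31 days. Mar 12 2031 + 31 days = Apr 12 2031.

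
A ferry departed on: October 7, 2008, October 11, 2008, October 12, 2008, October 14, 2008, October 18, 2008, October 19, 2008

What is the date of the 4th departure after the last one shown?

October 28, 2008

Every event lands on a Tuesday or Saturday or Sunday (gaps cycle 4, 1, 2, 4, 1).
So the schedule is: every Tuesday, Saturday and Sunday.
Next Tuesday: October 21, 2008.
The following Saturday is October 25, 2008.
Next Sunday: October 26, 2008.
Next Tuesday: October 28, 2008.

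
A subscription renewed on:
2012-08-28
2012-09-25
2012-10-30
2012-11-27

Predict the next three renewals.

2012-12-25, 2013-01-29, 2013-02-26

All Tuesdays; the gaps (28, 35, 28) vary with month length.
This is the last Tuesday of each month.
Last Tuesday of December 2012: 2012-12-25.
January 2013 ends with Tuesday 2013-01-29.
February 2013 ends with Tuesday 2013-02-26.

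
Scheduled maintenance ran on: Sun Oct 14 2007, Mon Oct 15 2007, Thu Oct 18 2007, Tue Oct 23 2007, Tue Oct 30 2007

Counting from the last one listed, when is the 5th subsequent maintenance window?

Gaps: 1, 3, 5, 7 days — each gap is 2 larger than the previous one.
Next gap: 9 days. Tue Oct 30 2007 + 9 days = Thu Nov 8 2007.
Next gap: 11 days. Thu Nov 8 2007 + 11 days = Mon Nov 19 2007.
Next gap: 13 days. Mon Nov 19 2007 + 13 days = Sun Dec 2 2007.
Next gap: 15 days. Sun Dec 2 2007 + 15 days = Mon Dec 17 2007.
Next gap: 17 days. Mon Dec 17 2007 + 17 days = Thu Jan 3 2008.

Thu Jan 3 2008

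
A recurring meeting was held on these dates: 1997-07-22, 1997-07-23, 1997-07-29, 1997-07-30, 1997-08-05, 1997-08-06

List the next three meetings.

The gap pattern 1, 6, 1, 6, 1 repeats every 2 events.
These are the Tuesdays and Wednesdays of each week.
The following Tuesday is 1997-08-12.
The following Wednesday is 1997-08-13.
The following Tuesday is 1997-08-19.

1997-08-12, 1997-08-13, 1997-08-19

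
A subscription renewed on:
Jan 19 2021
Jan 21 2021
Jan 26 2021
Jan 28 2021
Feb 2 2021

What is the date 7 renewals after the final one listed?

Feb 25 2021

Every event lands on a Tuesday or Thursday (gaps cycle 2, 5, 2, 5).
So the schedule is: every Tuesday and Thursday.
The following Thursday is Feb 4 2021.
Next Tuesday: Feb 9 2021.
Next Thursday: Feb 11 2021.
The following Tuesday is Feb 16 2021.
Next Thursday: Feb 18 2021.
Next Tuesday: Feb 23 2021.
The following Thursday is Feb 25 2021.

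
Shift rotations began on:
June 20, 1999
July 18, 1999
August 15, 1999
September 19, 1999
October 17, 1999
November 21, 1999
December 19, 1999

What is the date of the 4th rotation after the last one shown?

April 16, 2000

Gaps: 28, 28, 35, 28, 35, 28 days — a mix of 28 and 35. Every date is a Sunday.
Each is the 3rd Sunday of its month.
January 2000 — 3rd Sunday is January 16, 2000.
3rd Sunday of February 2000: February 20, 2000.
March 2000 — 3rd Sunday is March 19, 2000.
April 2000 — 3rd Sunday is April 16, 2000.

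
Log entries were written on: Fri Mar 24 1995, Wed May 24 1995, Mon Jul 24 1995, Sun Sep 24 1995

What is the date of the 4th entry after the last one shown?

Gaps: 61, 61, 62 days — not constant. Every event is on the 24th of the month.
Pattern: the 24th of every 2 months.
Next: November 1995 → Fri Nov 24 1995.
January 1996: Wed Jan 24 1996.
Next: March 1996 → Sun Mar 24 1996.
May 1996: Fri May 24 1996.

Fri May 24 1996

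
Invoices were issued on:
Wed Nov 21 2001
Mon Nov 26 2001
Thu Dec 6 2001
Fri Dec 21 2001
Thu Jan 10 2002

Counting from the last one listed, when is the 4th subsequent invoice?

Mon May 20 2002

The spacing grows by 5 each time: 5, 10, 15, 20 days.
Next gap: 25 days. Thu Jan 10 2002 + 25 days = Mon Feb 4 2002.
Next gap: 30 days. Mon Feb 4 2002 + 30 days = Wed Mar 6 2002.
Next gap: 35 days. Wed Mar 6 2002 + 35 days = Wed Apr 10 2002.
Next gap: 40 days. Wed Apr 10 2002 + 40 days = Mon May 20 2002.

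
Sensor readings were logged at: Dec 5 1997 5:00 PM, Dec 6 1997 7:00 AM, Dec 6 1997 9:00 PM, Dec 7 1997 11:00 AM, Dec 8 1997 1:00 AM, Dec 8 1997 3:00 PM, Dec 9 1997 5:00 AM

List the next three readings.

Dec 9 1997 7:00 PM, Dec 10 1997 9:00 AM, Dec 10 1997 11:00 PM

Gaps: 14, 14, 14, 14, 14, 14 hours — each event is 14 hours after the previous one.
Dec 9 1997 5:00 AM + 14 h = Dec 9 1997 7:00 PM.
Dec 9 1997 7:00 PM + 14 h = Dec 10 1997 9:00 AM.
Dec 10 1997 9:00 AM + 14 h = Dec 10 1997 11:00 PM.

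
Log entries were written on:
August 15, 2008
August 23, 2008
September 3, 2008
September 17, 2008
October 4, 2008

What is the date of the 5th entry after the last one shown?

February 11, 2009

Intervals are 8, 11, 14, 17 days — an arithmetic progression with common difference 3.
Next gap: 20 days. October 4, 2008 + 20 days = October 24, 2008.
Next gap: 23 days. October 24, 2008 + 23 days = November 16, 2008.
Next gap: 26 days. November 16, 2008 + 26 days = December 12, 2008.
Next gap: 29 days. December 12, 2008 + 29 days = January 10, 2009.
Next gap: 32 days. January 10, 2009 + 32 days = February 11, 2009.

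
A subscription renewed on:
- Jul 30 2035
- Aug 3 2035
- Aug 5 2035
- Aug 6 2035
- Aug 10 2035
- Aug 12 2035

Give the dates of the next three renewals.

Aug 13 2035, Aug 17 2035, Aug 19 2035

Gaps: 4, 2, 1, 4, 2 days — not constant, but cyclic with period 3.
The events fall on every Monday, Friday and Sunday.
Next Monday: Aug 13 2035.
Next Friday: Aug 17 2035.
Next Sunday: Aug 19 2035.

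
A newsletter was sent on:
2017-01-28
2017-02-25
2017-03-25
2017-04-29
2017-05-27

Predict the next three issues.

2017-06-24, 2017-07-29, 2017-08-26

These are Saturdays with 28, 28, 35, 28-day gaps.
Each is the final Saturday of its month — 2017-04-29 is past the 28th, so '4th Saturday' doesn't fit.
June 2017 ends with Saturday 2017-06-24.
July 2017 ends with Saturday 2017-07-29.
August 2017 ends with Saturday 2017-08-26.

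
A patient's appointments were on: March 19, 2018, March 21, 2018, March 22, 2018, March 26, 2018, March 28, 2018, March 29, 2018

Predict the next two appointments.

Every event lands on a Monday or Wednesday or Thursday (gaps cycle 2, 1, 4, 2, 1).
So the schedule is: every Monday, Wednesday and Thursday.
The following Monday is April 2, 2018.
Next Wednesday: April 4, 2018.

April 2, 2018; April 4, 2018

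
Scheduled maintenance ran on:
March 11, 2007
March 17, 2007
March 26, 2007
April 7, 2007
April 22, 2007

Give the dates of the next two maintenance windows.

May 10, 2007; May 31, 2007

Gaps: 6, 9, 12, 15 days — each gap is 3 larger than the previous one.
Next gap: 18 days. April 22, 2007 + 18 days = May 10, 2007.
Next gap: 21 days. May 10, 2007 + 21 days = May 31, 2007.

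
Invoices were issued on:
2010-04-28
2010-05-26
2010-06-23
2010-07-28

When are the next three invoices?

2010-08-25, 2010-09-22, 2010-10-27

Gaps: 28, 28, 35 days — a mix of 28 and 35. Every date is a Wednesday.
Each is the 4th Wednesday of its month.
4th Wednesday of August 2010: 2010-08-25.
4th Wednesday of September 2010: 2010-09-22.
October 2010 — 4th Wednesday is 2010-10-27.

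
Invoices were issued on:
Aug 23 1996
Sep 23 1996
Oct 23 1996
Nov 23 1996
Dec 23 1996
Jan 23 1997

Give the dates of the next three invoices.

Feb 23 1997, Mar 23 1997, Apr 23 1997

Each date is the 23rd; the gaps (31, 30, 31, 30, 31) track the month lengths.
The rule is the 23rd of each month.
February 1997: Feb 23 1997.
March 1997: Mar 23 1997.
Next: April 1997 → Apr 23 1997.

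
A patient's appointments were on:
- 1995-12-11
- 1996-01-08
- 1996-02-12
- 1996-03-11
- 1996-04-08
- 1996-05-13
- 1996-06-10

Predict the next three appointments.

1996-07-08, 1996-08-12, 1996-09-09

These are Mondays at 28- or 35-day spacing (28, 35, 28, 28, 35, 28).
The pattern: 2nd Monday of the month.
July 1996 — 2nd Monday is 1996-07-08.
August 1996 — 2nd Monday is 1996-08-12.
September 1996 — 2nd Monday is 1996-09-09.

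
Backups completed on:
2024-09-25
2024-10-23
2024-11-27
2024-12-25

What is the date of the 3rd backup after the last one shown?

2025-03-26

Gaps: 28, 35, 28 days — a mix of 28 and 35. Every date is a Wednesday.
Each is the 4th Wednesday of its month.
January 2025 — 4th Wednesday is 2025-01-22.
February 2025 — 4th Wednesday is 2025-02-26.
4th Wednesday of March 2025: 2025-03-26.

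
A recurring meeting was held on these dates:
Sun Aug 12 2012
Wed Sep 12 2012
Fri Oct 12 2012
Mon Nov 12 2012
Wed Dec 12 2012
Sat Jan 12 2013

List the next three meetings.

Tue Feb 12 2013, Tue Mar 12 2013, Fri Apr 12 2013

Gaps: 31, 30, 31, 30, 31 days — not constant. Every event is on the 12th of the month.
Pattern: the 12th of each month.
Next: February 2013 → Tue Feb 12 2013.
March 2013: Tue Mar 12 2013.
Next: April 2013 → Fri Apr 12 2013.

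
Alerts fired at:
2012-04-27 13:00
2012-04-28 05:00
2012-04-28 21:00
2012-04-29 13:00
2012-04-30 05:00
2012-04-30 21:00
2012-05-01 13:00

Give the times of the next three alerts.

2012-05-02 05:00, 2012-05-02 21:00, 2012-05-03 13:00

Gaps: 16, 16, 16, 16, 16, 16 hours — each event is 16 hours after the previous one.
2012-05-01 13:00 + 16 h = 2012-05-02 05:00.
2012-05-02 05:00 + 16 h = 2012-05-02 21:00.
2012-05-02 21:00 + 16 h = 2012-05-03 13:00.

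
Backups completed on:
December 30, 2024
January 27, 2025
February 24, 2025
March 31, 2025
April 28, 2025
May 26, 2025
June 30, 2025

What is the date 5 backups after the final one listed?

November 24, 2025

These are Mondays with 28, 28, 35, 28, 28, 35-day gaps.
Each is the final Monday of its month — December 30, 2024 is past the 28th, so '4th Monday' doesn't fit.
July 2025 ends with Monday July 28, 2025.
August 2025 ends with Monday August 25, 2025.
Last Monday of September 2025: September 29, 2025.
October 2025 ends with Monday October 27, 2025.
November 2025 ends with Monday November 24, 2025.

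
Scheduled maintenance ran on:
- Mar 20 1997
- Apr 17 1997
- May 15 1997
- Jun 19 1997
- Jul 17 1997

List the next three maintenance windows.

Aug 21 1997, Sep 18 1997, Oct 16 1997

All dates are Thursdays, 28, 28, 35, 28 days apart.
Specifically, the 3rd Thursday of each month.
August 1997 — 3rd Thursday is Aug 21 1997.
September 1997 — 3rd Thursday is Sep 18 1997.
October 1997 — 3rd Thursday is Oct 16 1997.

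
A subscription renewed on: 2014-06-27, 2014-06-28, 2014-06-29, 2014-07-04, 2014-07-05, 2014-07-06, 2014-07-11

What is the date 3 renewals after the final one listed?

Every event lands on a Friday or Saturday or Sunday (gaps cycle 1, 1, 5, 1, 1, 5).
So the schedule is: every Friday, Saturday and Sunday.
The following Saturday is 2014-07-12.
Next Sunday: 2014-07-13.
The following Friday is 2014-07-18.

2014-07-18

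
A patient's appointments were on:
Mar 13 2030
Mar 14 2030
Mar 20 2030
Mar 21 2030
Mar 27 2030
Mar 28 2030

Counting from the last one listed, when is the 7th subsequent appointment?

Apr 24 2030

Every event lands on a Wednesday or Thursday (gaps cycle 1, 6, 1, 6, 1).
So the schedule is: every Wednesday and Thursday.
The following Wednesday is Apr 3 2030.
The following Thursday is Apr 4 2030.
The following Wednesday is Apr 10 2030.
Next Thursday: Apr 11 2030.
The following Wednesday is Apr 17 2030.
The following Thursday is Apr 18 2030.
Next Wednesday: Apr 24 2030.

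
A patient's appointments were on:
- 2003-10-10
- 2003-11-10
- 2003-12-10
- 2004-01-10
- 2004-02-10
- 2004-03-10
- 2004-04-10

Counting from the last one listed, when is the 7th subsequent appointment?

2004-11-10

Each date is the 10th; the gaps (31, 30, 31, 31, 29, 31) track the month lengths.
The rule is the 10th of each month.
Next: May 2004 → 2004-05-10.
June 2004: 2004-06-10.
Next: July 2004 → 2004-07-10.
August 2004: 2004-08-10.
September 2004: 2004-09-10.
October 2004: 2004-10-10.
Next: November 2004 → 2004-11-10.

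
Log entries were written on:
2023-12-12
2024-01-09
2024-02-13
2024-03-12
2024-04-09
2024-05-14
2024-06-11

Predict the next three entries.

All dates are Tuesdays, 28, 35, 28, 28, 35, 28 days apart.
Specifically, the 2nd Tuesday of each month.
2nd Tuesday of July 2024: 2024-07-09.
2nd Tuesday of August 2024: 2024-08-13.
2nd Tuesday of September 2024: 2024-09-10.

2024-07-09, 2024-08-13, 2024-09-10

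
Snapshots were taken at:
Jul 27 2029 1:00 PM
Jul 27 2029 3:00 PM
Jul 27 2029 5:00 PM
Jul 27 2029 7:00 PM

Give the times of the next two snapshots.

Jul 27 2029 9:00 PM, Jul 27 2029 11:00 PM

Spacing: 2, 2, 2 h — constant 2 h.
Jul 27 2029 7:00 PM + 2 h = Jul 27 2029 9:00 PM.
Jul 27 2029 9:00 PM + 2 h = Jul 27 2029 11:00 PM.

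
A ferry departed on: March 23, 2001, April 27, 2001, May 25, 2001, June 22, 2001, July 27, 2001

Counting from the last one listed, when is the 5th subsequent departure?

December 28, 2001

Gaps: 35, 28, 28, 35 days — a mix of 28 and 35. Every date is a Friday.
Each is the 4th Friday of its month.
August 2001 — 4th Friday is August 24, 2001.
September 2001 — 4th Friday is September 28, 2001.
4th Friday of October 2001: October 26, 2001.
November 2001 — 4th Friday is November 23, 2001.
4th Friday of December 2001: December 28, 2001.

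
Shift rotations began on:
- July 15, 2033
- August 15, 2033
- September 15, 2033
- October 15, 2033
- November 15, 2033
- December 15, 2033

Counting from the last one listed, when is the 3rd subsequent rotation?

The day-of-month is always 15 (31, 31, 30, 31, 30 days between events).
So this recurs on the 15th of each month.
January 2034: January 15, 2034.
Next: February 2034 → February 15, 2034.
Next: March 2034 → March 15, 2034.

March 15, 2034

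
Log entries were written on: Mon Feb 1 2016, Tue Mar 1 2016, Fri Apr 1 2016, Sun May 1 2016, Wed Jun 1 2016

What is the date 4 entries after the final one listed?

The day-of-month is always 1 (29, 31, 30, 31 days between events).
So this recurs on the 1st of each month.
July 2016: Fri Jul 1 2016.
August 2016: Mon Aug 1 2016.
Next: September 2016 → Thu Sep 1 2016.
Next: October 2016 → Sat Oct 1 2016.

Sat Oct 1 2016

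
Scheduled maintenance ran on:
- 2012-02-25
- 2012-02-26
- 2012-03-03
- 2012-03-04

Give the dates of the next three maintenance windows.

2012-03-10, 2012-03-11, 2012-03-17

The gap pattern 1, 6, 1 repeats every 2 events.
These are the Saturdays and Sundays of each week.
The following Saturday is 2012-03-10.
Next Sunday: 2012-03-11.
The following Saturday is 2012-03-17.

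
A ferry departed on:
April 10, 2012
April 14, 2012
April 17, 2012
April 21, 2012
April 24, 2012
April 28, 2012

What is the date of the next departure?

May 1, 2012

Gaps: 4, 3, 4, 3, 4 days — not constant, but cyclic with period 2.
The events fall on every Tuesday and Saturday.
Next Tuesday: May 1, 2012.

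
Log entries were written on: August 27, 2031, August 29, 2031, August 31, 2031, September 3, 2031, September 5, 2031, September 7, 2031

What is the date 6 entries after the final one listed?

The gap pattern 2, 2, 3, 2, 2 repeats every 3 events.
These are the Wednesdays, Fridays and Sundays of each week.
Next Wednesday: September 10, 2031.
The following Friday is September 12, 2031.
The following Sunday is September 14, 2031.
Next Wednesday: September 17, 2031.
Next Friday: September 19, 2031.
Next Sunday: September 21, 2031.

September 21, 2031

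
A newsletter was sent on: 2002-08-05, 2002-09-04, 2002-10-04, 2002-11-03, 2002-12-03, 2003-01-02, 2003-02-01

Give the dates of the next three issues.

2003-03-03, 2003-04-02, 2003-05-02

Every event comes 30 days after the last (30, 30, 30, 30, 30, 30).
2003-02-01 + 30 days = 2003-03-03.
2003-03-03 + 30 days = 2003-04-02.
2003-04-02 + 30 days = 2003-05-02.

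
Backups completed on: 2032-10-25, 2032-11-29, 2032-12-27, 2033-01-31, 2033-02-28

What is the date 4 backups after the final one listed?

Every date is a Monday; gaps 35, 28, 35, 28 days.
Each is the last Monday of its month (at least one falls on the 29th or later, ruling out '4th Monday').
Last Monday of March 2033: 2033-03-28.
Last Monday of April 2033: 2033-04-25.
May 2033 ends with Monday 2033-05-30.
June 2033 ends with Monday 2033-06-27.

2033-06-27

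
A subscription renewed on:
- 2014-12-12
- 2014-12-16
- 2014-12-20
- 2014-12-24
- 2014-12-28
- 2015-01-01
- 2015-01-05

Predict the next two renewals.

2015-01-09, 2015-01-13

The spacing is 4, 4, 4, 4, 4, 4 days — always 4 days.
2015-01-05 + 4 days = 2015-01-09.
2015-01-09 + 4 days = 2015-01-13.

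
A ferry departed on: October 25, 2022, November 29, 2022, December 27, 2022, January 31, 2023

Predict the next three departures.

All Tuesdays; the gaps (35, 28, 35) vary with month length.
This is the last Tuesday of each month.
February 2023 ends with Tuesday February 28, 2023.
March 2023 ends with Tuesday March 28, 2023.
April 2023 ends with Tuesday April 25, 2023.

February 28, 2023; March 28, 2023; April 25, 2023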